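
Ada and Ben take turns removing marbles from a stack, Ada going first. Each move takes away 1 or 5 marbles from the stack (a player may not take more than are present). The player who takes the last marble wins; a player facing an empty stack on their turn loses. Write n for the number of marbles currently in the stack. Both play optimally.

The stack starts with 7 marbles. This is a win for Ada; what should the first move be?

Remove 1, leaving 6.

Label each position W (a win for the player to move) or L (a loss). A position with no legal move is L; any other position is W exactly when some move reaches an L, and L when every move reaches a W.
n=0: no move → L
n=1: W (go to 0, an L position)
n=2: L (sole option 1(W) is W)
n=3: W (go to 2, an L position)
n=4: L (sole option 3(W) is W)
n=5: W (go to 4, an L position)
n=6: L (options 5(W), 1(W) are all W)
n=7: W (go to 6, an L position)
From 7, the L positions reachable in one move are: 6, 2. Any move reaching one of these is winning.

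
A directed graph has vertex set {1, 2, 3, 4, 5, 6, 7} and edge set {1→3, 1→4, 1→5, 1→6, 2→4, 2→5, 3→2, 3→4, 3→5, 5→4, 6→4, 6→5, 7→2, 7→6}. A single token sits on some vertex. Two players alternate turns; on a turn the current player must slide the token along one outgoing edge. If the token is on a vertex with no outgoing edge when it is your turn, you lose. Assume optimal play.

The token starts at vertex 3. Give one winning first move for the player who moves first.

Compute win/loss labels from the base case upward. A position with no move is L. Any other position is W if it can reach an L in one move, else L.
Every edge goes from a vertex to one that appears earlier in the order 4, 5, 2, 3, 6, 1, 7, so processing vertices in that order labels each vertex after all of its successors.
4: no outgoing edge → L
5: →4(L), so W
2: →4(L), so W
3: →4(L), so W
6: →4(L), so W
1: →4(L), so W
7: →6(W), 2(W) — all W, so L
From 3, the L positions reachable in one move are: 4.

Move to 4.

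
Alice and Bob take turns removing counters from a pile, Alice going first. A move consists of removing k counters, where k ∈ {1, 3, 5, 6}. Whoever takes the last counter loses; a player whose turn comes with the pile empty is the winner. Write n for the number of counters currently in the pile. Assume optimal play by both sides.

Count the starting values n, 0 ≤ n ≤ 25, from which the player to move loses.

8

Build the W/L table. Terminal = W. A non-terminal position is W if it has a move to some L; otherwise it is L.
n=0: no move; the opponent has just taken the last counter and therefore loses → W
n=1: only reaches 0(W), which is W → L
n=2: reaches L-position 1 → W
n=3: only reaches 2(W), 0(W), all W → L
n=4: reaches L-position 3 → W
n=5: only reaches 4(W), 2(W), 0(W), all W → L
n=6: reaches L-position 5 → W
n=7: reaches L-position 1 → W
n=8: reaches L-position 5 → W
n=9: reaches L-position 3 → W
n=10: reaches L-position 5 → W
n=11: reaches L-position 5 → W
n=12: only reaches 11(W), 9(W), 7(W), 6(W), all W → L
n=13: reaches L-position 12 → W
n=14: only reaches 13(W), 11(W), 9(W), 8(W), all W → L
n=15: reaches L-position 14 → W
n=16: only reaches 15(W), 13(W), 11(W), 10(W), all W → L
n=17: reaches L-position 16 → W
n=18: reaches L-position 12 → W
n=19: reaches L-position 16 → W
n=20: reaches L-position 14 → W
n=21: reaches L-position 16 → W
n=22: reaches L-position 16 → W
n=23: only reaches 22(W), 20(W), 18(W), 17(W), all W → L
n=24: reaches L-position 23 → W
n=25: only reaches 24(W), 22(W), 20(W), 19(W), all W → L
L entries with 0 ≤ n ≤ 25: n = 1, 3, 5, 12, 14, 16, 23, 25; that makes 8.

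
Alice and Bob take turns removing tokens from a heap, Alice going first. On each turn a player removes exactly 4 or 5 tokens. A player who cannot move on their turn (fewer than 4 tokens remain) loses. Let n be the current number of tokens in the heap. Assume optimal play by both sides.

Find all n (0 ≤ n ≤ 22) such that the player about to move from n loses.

Compute win/loss labels from the base case upward. A position with no move is L. Any other position is W if it can reach an L in one move, else L.
n=0: no move → L
n=1: no move → L
n=2: no move → L
n=3: no move → L
n=4: →0(L), so W
n=5: →1(L), so W
n=6: →2(L), so W
n=7: →3(L), so W
n=8: →3(L), so W
n=9: →5(W), 4(W) — all W, so L
n=10: →6(W), 5(W) — all W, so L
n=11: →7(W), 6(W) — all W, so L
n=12: →8(W), 7(W) — all W, so L
n=13: →9(L), so W
n=14: →10(L), so W
n=15: →11(L), so W
n=16: →12(L), so W
n=17: →12(L), so W
n=18: →14(W), 13(W) — all W, so L
n=19: →15(W), 14(W) — all W, so L
n=20: →16(W), 15(W) — all W, so L
n=21: →17(W), 16(W) — all W, so L
n=22: →18(L), so W
The losing starting values of n are exactly the entries labelled L in this table (12 of them).

0, 1, 2, 3, 9, 10, 11, 12, 18, 19, 20, 21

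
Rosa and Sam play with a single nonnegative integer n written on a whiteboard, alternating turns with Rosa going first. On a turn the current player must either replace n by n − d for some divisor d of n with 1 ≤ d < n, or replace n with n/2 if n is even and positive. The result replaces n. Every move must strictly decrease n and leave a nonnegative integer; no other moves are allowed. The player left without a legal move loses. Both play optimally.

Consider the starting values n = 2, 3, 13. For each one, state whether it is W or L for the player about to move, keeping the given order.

Classify positions by backward induction: terminal positions (no move available) are L. From any other position, the mover wins iff some move reaches an L.
n=0: no move → L
n=1: no move → L
n=2: →1(L), so W
n=3: →2(W) only, which is W, so L
n=4: →3(L), so W
n=5: →4(W) only, which is W, so L
n=6: →3(L), so W
n=7: →6(W) only, which is W, so L
n=8: →7(L), so W
n=9: →6(W), 8(W) — all W, so L
n=10: →5(L), so W
n=11: →10(W) only, which is W, so L
n=12: →9(L), so W
n=13: →12(W) only, which is W, so L

2: W, 3: L, 13: L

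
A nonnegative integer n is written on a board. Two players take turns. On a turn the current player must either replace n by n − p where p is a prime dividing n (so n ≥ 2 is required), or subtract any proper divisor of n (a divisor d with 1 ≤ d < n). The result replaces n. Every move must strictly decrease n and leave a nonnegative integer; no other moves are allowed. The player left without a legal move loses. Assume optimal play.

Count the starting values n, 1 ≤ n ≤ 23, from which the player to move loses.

Use the standard recursion: the mover loses at a terminal position; elsewhere, the mover wins exactly when some move hands the opponent an L position.
n=0: no move → L
n=1: no move → L
n=2: →0(L), so W
n=3: →0(L), so W
n=4: →2(W), 3(W) — all W, so L
n=5: →0(L), so W
n=6: →4(L), so W
n=7: →0(L), so W
n=8: →4(L), so W
n=9: →6(W), 8(W) — all W, so L
n=10: →9(L), so W
n=11: →0(L), so W
n=12: →9(L), so W
n=13: →0(L), so W
n=14: →7(W), 12(W), 13(W) — all W, so L
n=15: →14(L), so W
n=16: →14(L), so W
n=17: →0(L), so W
n=18: →9(L), so W
n=19: →0(L), so W
n=20: →10(W), 15(W), 16(W), 18(W), 19(W) — all W, so L
n=21: →14(L), so W
n=22: →20(L), so W
n=23: →0(L), so W
L entries with 1 ≤ n ≤ 23 (n=0 is outside the asked range and is not counted): n = 1, 4, 9, 14, 20; that makes 5.

5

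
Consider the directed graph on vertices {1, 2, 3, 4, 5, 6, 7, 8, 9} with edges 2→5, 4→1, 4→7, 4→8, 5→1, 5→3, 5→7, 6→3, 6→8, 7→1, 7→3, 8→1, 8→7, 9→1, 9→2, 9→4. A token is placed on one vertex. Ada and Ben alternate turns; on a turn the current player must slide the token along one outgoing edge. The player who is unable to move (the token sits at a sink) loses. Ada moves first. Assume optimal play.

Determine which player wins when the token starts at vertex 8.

Use the standard recursion: the mover loses at a terminal position; elsewhere, the mover wins exactly when some move hands the opponent an L position.
Every edge goes from a vertex to one that appears earlier in the order 3, 1, 7, 8, 5, 4, 2, 6, 9, so processing vertices in that order labels each vertex after all of its successors.
3: no outgoing edge → L
1: no outgoing edge → L
7: reaches L-position 1 → W
8: reaches L-position 1 → W
5: reaches L-position 1 → W
4: reaches L-position 1 → W
2: only reaches 5(W), which is W → L
6: reaches L-position 3 → W
9: reaches L-position 2 → W
The starting position 8 is W: Ada should move to 1, handing over an L position.

Ada wins.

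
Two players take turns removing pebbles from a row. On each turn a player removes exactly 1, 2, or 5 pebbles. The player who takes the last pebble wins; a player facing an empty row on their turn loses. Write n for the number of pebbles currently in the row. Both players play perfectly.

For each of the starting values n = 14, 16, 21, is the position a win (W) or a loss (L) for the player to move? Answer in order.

Use the standard recursion: the mover loses at a terminal position; elsewhere, the mover wins exactly when some move hands the opponent an L position.
n=0: no move → L
n=1: reaches L-position 0 → W
n=2: reaches L-position 0 → W
n=3: only reaches 2(W), 1(W), all W → L
n=4: reaches L-position 3 → W
n=5: reaches L-position 3 → W
n=6: only reaches 5(W), 4(W), 1(W), all W → L
n=7: reaches L-position 6 → W
n=8: reaches L-position 6 → W
n=9: only reaches 8(W), 7(W), 4(W), all W → L
n=10: reaches L-position 9 → W
n=11: reaches L-position 9 → W
n=12: only reaches 11(W), 10(W), 7(W), all W → L
n=13: reaches L-position 12 → W
n=14: reaches L-position 12 → W
n=15: only reaches 14(W), 13(W), 10(W), all W → L
n=16: reaches L-position 15 → W
n=17: reaches L-position 15 → W
n=18: only reaches 17(W), 16(W), 13(W), all W → L
n=19: reaches L-position 18 → W
n=20: reaches L-position 18 → W
n=21: only reaches 20(W), 19(W), 16(W), all W → L

14: W, 16: W, 21: L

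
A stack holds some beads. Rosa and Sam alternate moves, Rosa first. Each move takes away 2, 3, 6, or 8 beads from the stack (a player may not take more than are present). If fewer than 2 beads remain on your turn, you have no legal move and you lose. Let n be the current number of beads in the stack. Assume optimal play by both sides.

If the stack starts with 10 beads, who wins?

Sam wins.

Use the standard recursion: the mover loses at a terminal position; elsewhere, the mover wins exactly when some move hands the opponent an L position.
n=0: no move → L
n=1: no move → L
n=2: reaches L-position 0 → W
n=3: reaches L-position 1 → W
n=4: reaches L-position 1 → W
n=5: only reaches 3(W), 2(W), all W → L
n=6: reaches L-position 0 → W
n=7: reaches L-position 5 → W
n=8: reaches L-position 5 → W
n=9: reaches L-position 1 → W
n=10: only reaches 8(W), 7(W), 4(W), 2(W), all W → L
The starting position 10 is L: whatever Rosa does, the opponent receives a W position.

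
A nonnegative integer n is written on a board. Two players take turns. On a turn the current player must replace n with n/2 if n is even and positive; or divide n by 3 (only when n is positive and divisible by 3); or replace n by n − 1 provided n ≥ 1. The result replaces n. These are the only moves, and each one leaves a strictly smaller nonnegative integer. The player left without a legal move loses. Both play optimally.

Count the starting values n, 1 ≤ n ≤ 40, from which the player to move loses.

15

Classify positions by backward induction: terminal positions (no move available) are L. From any other position, the mover wins iff some move reaches an L.
n=0: no move → L
n=1: can move to 0, which is L ⇒ W
n=2: the only move is to 1(W), a W ⇒ L
n=3: can move to 2, which is L ⇒ W
n=4: can move to 2, which is L ⇒ W
n=5: the only move is to 4(W), a W ⇒ L
n=6: can move to 2, which is L ⇒ W
n=7: the only move is to 6(W), a W ⇒ L
n=8: can move to 7, which is L ⇒ W
n=9: moves to 3(W), 8(W); every one is W ⇒ L
n=10: can move to 5, which is L ⇒ W
n=11: the only move is to 10(W), a W ⇒ L
n=12: can move to 11, which is L ⇒ W
n=13: the only move is to 12(W), a W ⇒ L
n=14: can move to 7, which is L ⇒ W
n=15: can move to 5, which is L ⇒ W
n=16: moves to 8(W), 15(W); every one is W ⇒ L
n=17: can move to 16, which is L ⇒ W
n=18: can move to 9, which is L ⇒ W
n=19: the only move is to 18(W), a W ⇒ L
n=20: can move to 19, which is L ⇒ W
n=21: can move to 7, which is L ⇒ W
n=22: can move to 11, which is L ⇒ W
n=23: the only move is to 22(W), a W ⇒ L
n=24: can move to 23, which is L ⇒ W
n=25: the only move is to 24(W), a W ⇒ L
n=26: can move to 13, which is L ⇒ W
n=27: can move to 9, which is L ⇒ W
n=28: moves to 14(W), 27(W); every one is W ⇒ L
n=29: can move to 28, which is L ⇒ W
n=30: moves to 10(W), 15(W), 29(W); every one is W ⇒ L
n=31: can move to 30, which is L ⇒ W
n=32: can move to 16, which is L ⇒ W
n=33: can move to 11, which is L ⇒ W
n=34: moves to 17(W), 33(W); every one is W ⇒ L
n=35: can move to 34, which is L ⇒ W
n=36: moves to 12(W), 18(W), 35(W); every one is W ⇒ L
n=37: can move to 36, which is L ⇒ W
n=38: can move to 19, which is L ⇒ W
n=39: can move to 13, which is L ⇒ W
n=40: moves to 20(W), 39(W); every one is W ⇒ L
L entries with 1 ≤ n ≤ 40 (n=0 is outside the asked range and is not counted): n = 2, 5, 7, 9, 11, 13, 16, 19, 23, 25, 28, 30, 34, 36, 40; that makes 15.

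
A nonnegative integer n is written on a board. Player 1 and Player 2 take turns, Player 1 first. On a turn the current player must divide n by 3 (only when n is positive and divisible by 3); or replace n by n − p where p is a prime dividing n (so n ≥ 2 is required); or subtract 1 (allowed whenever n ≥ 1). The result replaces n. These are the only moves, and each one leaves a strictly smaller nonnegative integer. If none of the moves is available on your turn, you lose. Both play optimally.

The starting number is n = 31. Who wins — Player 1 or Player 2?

Player 1 wins.

Classify positions by backward induction: terminal positions (no move available) are L. From any other position, the mover wins iff some move reaches an L.
n=0: no move → L
n=1: can move to 0, which is L ⇒ W
n=2: can move to 0, which is L ⇒ W
n=3: can move to 0, which is L ⇒ W
n=4: moves to 2(W), 3(W); every one is W ⇒ L
n=5: can move to 0, which is L ⇒ W
n=6: can move to 4, which is L ⇒ W
n=7: can move to 0, which is L ⇒ W
n=8: moves to 6(W), 7(W); every one is W ⇒ L
n=9: can move to 8, which is L ⇒ W
n=10: can move to 8, which is L ⇒ W
n=11: can move to 0, which is L ⇒ W
n=12: can move to 4, which is L ⇒ W
n=13: can move to 0, which is L ⇒ W
n=14: moves to 7(W), 12(W), 13(W); every one is W ⇒ L
n=15: can move to 14, which is L ⇒ W
n=16: can move to 14, which is L ⇒ W
n=17: can move to 0, which is L ⇒ W
n=18: moves to 6(W), 15(W), 16(W), 17(W); every one is W ⇒ L
n=19: can move to 0, which is L ⇒ W
n=20: can move to 18, which is L ⇒ W
n=21: can move to 14, which is L ⇒ W
n=22: moves to 11(W), 20(W), 21(W); every one is W ⇒ L
n=23: can move to 0, which is L ⇒ W
n=24: can move to 8, which is L ⇒ W
n=25: moves to 20(W), 24(W); every one is W ⇒ L
n=26: can move to 25, which is L ⇒ W
n=27: moves to 9(W), 24(W), 26(W); every one is W ⇒ L
n=28: can move to 27, which is L ⇒ W
n=29: can move to 0, which is L ⇒ W
n=30: can move to 25, which is L ⇒ W
n=31: can move to 0, which is L ⇒ W
The starting position 31 is W: Player 1 should move to 0, handing over an L position.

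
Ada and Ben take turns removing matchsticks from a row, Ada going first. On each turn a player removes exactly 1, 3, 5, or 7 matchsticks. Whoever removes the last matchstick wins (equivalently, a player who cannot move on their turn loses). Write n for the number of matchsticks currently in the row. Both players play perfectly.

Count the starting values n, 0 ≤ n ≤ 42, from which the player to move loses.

22

Use the standard recursion: the mover loses at a terminal position; elsewhere, the mover wins exactly when some move hands the opponent an L position.
n=0: no move → L
n=1: →0(L), so W
n=2: →1(W) only, which is W, so L
n=3: →2(L), so W
n=4: →3(W), 1(W) — all W, so L
n=5: →4(L), so W
n=6: →5(W), 3(W), 1(W) — all W, so L
n=7: →6(L), so W
n=8: →7(W), 5(W), 3(W), 1(W) — all W, so L
n=9: →8(L), so W
n=10: →9(W), 7(W), 5(W), 3(W) — all W, so L
n=11: →10(L), so W
n=12: →11(W), 9(W), 7(W), 5(W) — all W, so L
n=13: →12(L), so W
n=14: →13(W), 11(W), 9(W), 7(W) — all W, so L
n=15: →14(L), so W
n=16: →15(W), 13(W), 11(W), 9(W) — all W, so L
n=17: →16(L), so W
n=18: →17(W), 15(W), 13(W), 11(W) — all W, so L
n=19: →18(L), so W
n=20: →19(W), 17(W), 15(W), 13(W) — all W, so L
n=21: →20(L), so W
n=22: →21(W), 19(W), 17(W), 15(W) — all W, so L
n=23: →22(L), so W
n=24: →23(W), 21(W), 19(W), 17(W) — all W, so L
n=25: →24(L), so W
n=26: →25(W), 23(W), 21(W), 19(W) — all W, so L
n=27: →26(L), so W
n=28: →27(W), 25(W), 23(W), 21(W) — all W, so L
n=29: →28(L), so W
n=30: →29(W), 27(W), 25(W), 23(W) — all W, so L
n=31: →30(L), so W
n=32: →31(W), 29(W), 27(W), 25(W) — all W, so L
n=33: →32(L), so W
n=34: →33(W), 31(W), 29(W), 27(W) — all W, so L
n=35: →34(L), so W
n=36: →35(W), 33(W), 31(W), 29(W) — all W, so L
n=37: →36(L), so W
n=38: →37(W), 35(W), 33(W), 31(W) — all W, so L
n=39: →38(L), so W
n=40: →39(W), 37(W), 35(W), 33(W) — all W, so L
n=41: →40(L), so W
n=42: →41(W), 39(W), 37(W), 35(W) — all W, so L
L entries with 0 ≤ n ≤ 42: n = 0, 2, 4, 6, 8, 10, 12, 14, 16, 18, 20, 22, 24, 26, 28, 30, 32, 34, 36, 38, 40, 42; that makes 22.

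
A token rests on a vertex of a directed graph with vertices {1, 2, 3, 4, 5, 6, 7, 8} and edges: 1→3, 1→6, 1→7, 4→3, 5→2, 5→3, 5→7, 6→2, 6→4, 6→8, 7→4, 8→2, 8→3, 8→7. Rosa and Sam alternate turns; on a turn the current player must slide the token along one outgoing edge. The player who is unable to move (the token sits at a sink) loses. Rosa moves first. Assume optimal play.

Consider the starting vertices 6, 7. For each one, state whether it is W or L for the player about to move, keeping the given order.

6: W, 7: L

Label each position W (a win for the player to move) or L (a loss). A position with no legal move is L; any other position is W exactly when some move reaches an L, and L when every move reaches a W.
Every edge goes from a vertex to one that appears earlier in the order 3, 2, 4, 7, 8, 6, 5, 1, so processing vertices in that order labels each vertex after all of its successors.
3: no outgoing edge → L
2: no outgoing edge → L
4: W (go to 3, an L position)
7: L (sole option 4(W) is W)
8: W (go to 7, an L position)
6: W (go to 2, an L position)
5: W (go to 7, an L position)
1: W (go to 7, an L position)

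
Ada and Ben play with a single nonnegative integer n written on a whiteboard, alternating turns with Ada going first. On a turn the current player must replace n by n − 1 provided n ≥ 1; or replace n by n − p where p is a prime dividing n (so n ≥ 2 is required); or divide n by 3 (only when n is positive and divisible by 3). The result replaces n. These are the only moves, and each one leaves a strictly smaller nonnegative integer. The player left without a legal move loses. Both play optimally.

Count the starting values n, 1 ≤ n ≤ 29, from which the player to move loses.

7

Positions with no move are L. A position that does have a move is losing for the player to move precisely when every available move leads to a winning position for the opponent. Fill in the labels:
n=0: no move → L
n=1: can move to 0, which is L ⇒ W
n=2: can move to 0, which is L ⇒ W
n=3: can move to 0, which is L ⇒ W
n=4: moves to 2(W), 3(W); every one is W ⇒ L
n=5: can move to 0, which is L ⇒ W
n=6: can move to 4, which is L ⇒ W
n=7: can move to 0, which is L ⇒ W
n=8: moves to 6(W), 7(W); every one is W ⇒ L
n=9: can move to 8, which is L ⇒ W
n=10: can move to 8, which is L ⇒ W
n=11: can move to 0, which is L ⇒ W
n=12: can move to 4, which is L ⇒ W
n=13: can move to 0, which is L ⇒ W
n=14: moves to 7(W), 12(W), 13(W); every one is W ⇒ L
n=15: can move to 14, which is L ⇒ W
n=16: can move to 14, which is L ⇒ W
n=17: can move to 0, which is L ⇒ W
n=18: moves to 6(W), 15(W), 16(W), 17(W); every one is W ⇒ L
n=19: can move to 0, which is L ⇒ W
n=20: can move to 18, which is L ⇒ W
n=21: can move to 14, which is L ⇒ W
n=22: moves to 11(W), 20(W), 21(W); every one is W ⇒ L
n=23: can move to 0, which is L ⇒ W
n=24: can move to 8, which is L ⇒ W
n=25: moves to 20(W), 24(W); every one is W ⇒ L
n=26: can move to 25, which is L ⇒ W
n=27: moves to 9(W), 24(W), 26(W); every one is W ⇒ L
n=28: can move to 27, which is L ⇒ W
n=29: can move to 0, which is L ⇒ W
L entries with 1 ≤ n ≤ 29 (n=0 is outside the asked range and is not counted): n = 4, 8, 14, 18, 22, 25, 27; that makes 7.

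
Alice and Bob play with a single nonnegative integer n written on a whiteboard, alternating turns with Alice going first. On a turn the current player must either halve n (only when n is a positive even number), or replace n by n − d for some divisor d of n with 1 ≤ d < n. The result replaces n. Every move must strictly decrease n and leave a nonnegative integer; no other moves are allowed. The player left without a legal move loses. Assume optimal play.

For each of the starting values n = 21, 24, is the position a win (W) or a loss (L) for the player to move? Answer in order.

Work bottom-up. With no move the player to move loses. Otherwise the position is W if at least one move leads to an L position for the opponent, and L if every move leads to a W.
n=0: no move → L
n=1: no move → L
n=2: can move to 1, which is L ⇒ W
n=3: the only move is to 2(W), a W ⇒ L
n=4: can move to 3, which is L ⇒ W
n=5: the only move is to 4(W), a W ⇒ L
n=6: can move to 3, which is L ⇒ W
n=7: the only move is to 6(W), a W ⇒ L
n=8: can move to 7, which is L ⇒ W
n=9: moves to 6(W), 8(W); every one is W ⇒ L
n=10: can move to 5, which is L ⇒ W
n=11: the only move is to 10(W), a W ⇒ L
n=12: can move to 9, which is L ⇒ W
n=13: the only move is to 12(W), a W ⇒ L
n=14: can move to 7, which is L ⇒ W
n=15: moves to 10(W), 12(W), 14(W); every one is W ⇒ L
n=16: can move to 15, which is L ⇒ W
n=17: the only move is to 16(W), a W ⇒ L
n=18: can move to 9, which is L ⇒ W
n=19: the only move is to 18(W), a W ⇒ L
n=20: can move to 15, which is L ⇒ W
n=21: moves to 14(W), 18(W), 20(W); every one is W ⇒ L
n=22: can move to 11, which is L ⇒ W
n=23: the only move is to 22(W), a W ⇒ L
n=24: can move to 21, which is L ⇒ W

21: L, 24: W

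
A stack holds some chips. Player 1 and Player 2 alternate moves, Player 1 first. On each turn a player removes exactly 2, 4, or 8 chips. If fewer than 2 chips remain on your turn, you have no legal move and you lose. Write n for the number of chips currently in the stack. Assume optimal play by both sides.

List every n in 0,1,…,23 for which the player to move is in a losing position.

Classify positions by backward induction: terminal positions (no move available) are L. From any other position, the mover wins iff some move reaches an L.
n=0: no move → L
n=1: no move → L
n=2: →0(L), so W
n=3: →1(L), so W
n=4: →0(L), so W
n=5: →1(L), so W
n=6: →4(W), 2(W) — all W, so L
n=7: →5(W), 3(W) — all W, so L
n=8: →6(L), so W
n=9: →7(L), so W
n=10: →6(L), so W
n=11: →7(L), so W
n=12: →10(W), 8(W), 4(W) — all W, so L
n=13: →11(W), 9(W), 5(W) — all W, so L
n=14: →12(L), so W
n=15: →13(L), so W
n=16: →12(L), so W
n=17: →13(L), so W
n=18: →16(W), 14(W), 10(W) — all W, so L
n=19: →17(W), 15(W), 11(W) — all W, so L
n=20: →18(L), so W
n=21: →19(L), so W
n=22: →18(L), so W
n=23: →19(L), so W
Reading off the rows marked L gives the requested list; there are 8 such values of n.

0, 1, 6, 7, 12, 13, 18, 19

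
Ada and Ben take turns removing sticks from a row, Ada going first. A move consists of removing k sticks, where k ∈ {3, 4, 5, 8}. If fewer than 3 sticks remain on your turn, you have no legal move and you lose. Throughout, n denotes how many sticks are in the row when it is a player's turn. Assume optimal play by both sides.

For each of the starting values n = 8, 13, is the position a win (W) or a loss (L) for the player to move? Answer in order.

Work bottom-up. With no move the player to move loses. Otherwise the position is W if at least one move leads to an L position for the opponent, and L if every move leads to a W.
n=0: no move → L
n=1: no move → L
n=2: no move → L
n=3: reaches L-position 0 → W
n=4: reaches L-position 1 → W
n=5: reaches L-position 2 → W
n=6: reaches L-position 2 → W
n=7: reaches L-position 2 → W
n=8: reaches L-position 0 → W
n=9: reaches L-position 1 → W
n=10: reaches L-position 2 → W
n=11: only reaches 8(W), 7(W), 6(W), 3(W), all W → L
n=12: only reaches 9(W), 8(W), 7(W), 4(W), all W → L
n=13: only reaches 10(W), 9(W), 8(W), 5(W), all W → L

8: W, 13: L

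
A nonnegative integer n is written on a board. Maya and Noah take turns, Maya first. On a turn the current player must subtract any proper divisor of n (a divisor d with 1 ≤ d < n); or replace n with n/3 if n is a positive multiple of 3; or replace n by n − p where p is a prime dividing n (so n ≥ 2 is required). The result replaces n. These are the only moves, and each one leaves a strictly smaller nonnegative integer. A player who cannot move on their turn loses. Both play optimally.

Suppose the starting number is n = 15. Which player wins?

Maya wins.

Work bottom-up. With no move the player to move loses. Otherwise the position is W if at least one move leads to an L position for the opponent, and L if every move leads to a W.
n=0: no move → L
n=1: no move → L
n=2: reaches L-position 0 → W
n=3: reaches L-position 0 → W
n=4: only reaches 2(W), 3(W), all W → L
n=5: reaches L-position 0 → W
n=6: reaches L-position 4 → W
n=7: reaches L-position 0 → W
n=8: reaches L-position 4 → W
n=9: only reaches 3(W), 6(W), 8(W), all W → L
n=10: reaches L-position 9 → W
n=11: reaches L-position 0 → W
n=12: reaches L-position 4 → W
n=13: reaches L-position 0 → W
n=14: only reaches 7(W), 12(W), 13(W), all W → L
n=15: reaches L-position 14 → W
From 15 Maya can move to 14, reaching an L position.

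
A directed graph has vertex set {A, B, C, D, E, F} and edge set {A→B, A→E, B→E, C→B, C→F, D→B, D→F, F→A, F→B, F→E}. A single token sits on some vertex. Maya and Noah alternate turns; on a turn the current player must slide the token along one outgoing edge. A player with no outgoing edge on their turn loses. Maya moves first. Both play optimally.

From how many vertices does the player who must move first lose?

3

Classify positions by backward induction: terminal positions (no move available) are L. From any other position, the mover wins iff some move reaches an L.
Every edge goes from a vertex to one that appears earlier in the order E, B, A, F, C, D, so processing vertices in that order labels each vertex after all of its successors.
E: no outgoing edge → L
B: can move to E, which is L ⇒ W
A: can move to E, which is L ⇒ W
F: can move to E, which is L ⇒ W
C: moves to F(W), B(W); every one is W ⇒ L
D: moves to F(W), B(W); every one is W ⇒ L
The L vertices are C, D, E; that is 3 in all.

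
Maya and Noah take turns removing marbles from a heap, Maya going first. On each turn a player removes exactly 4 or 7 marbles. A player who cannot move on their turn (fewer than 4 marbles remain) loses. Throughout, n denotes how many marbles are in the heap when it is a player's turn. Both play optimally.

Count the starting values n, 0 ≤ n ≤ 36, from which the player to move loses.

16

Label each position W (a win for the player to move) or L (a loss). A position with no legal move is L; any other position is W exactly when some move reaches an L, and L when every move reaches a W.
n=0: no move → L
n=1: no move → L
n=2: no move → L
n=3: no move → L
n=4: can move to 0, which is L ⇒ W
n=5: can move to 1, which is L ⇒ W
n=6: can move to 2, which is L ⇒ W
n=7: can move to 3, which is L ⇒ W
n=8: can move to 1, which is L ⇒ W
n=9: can move to 2, which is L ⇒ W
n=10: can move to 3, which is L ⇒ W
n=11: moves to 7(W), 4(W); every one is W ⇒ L
n=12: moves to 8(W), 5(W); every one is W ⇒ L
n=13: moves to 9(W), 6(W); every one is W ⇒ L
n=14: moves to 10(W), 7(W); every one is W ⇒ L
n=15: can move to 11, which is L ⇒ W
n=16: can move to 12, which is L ⇒ W
n=17: can move to 13, which is L ⇒ W
n=18: can move to 14, which is L ⇒ W
n=19: can move to 12, which is L ⇒ W
n=20: can move to 13, which is L ⇒ W
n=21: can move to 14, which is L ⇒ W
n=22: moves to 18(W), 15(W); every one is W ⇒ L
n=23: moves to 19(W), 16(W); every one is W ⇒ L
n=24: moves to 20(W), 17(W); every one is W ⇒ L
n=25: moves to 21(W), 18(W); every one is W ⇒ L
n=26: can move to 22, which is L ⇒ W
n=27: can move to 23, which is L ⇒ W
n=28: can move to 24, which is L ⇒ W
n=29: can move to 25, which is L ⇒ W
n=30: can move to 23, which is L ⇒ W
n=31: can move to 24, which is L ⇒ W
n=32: can move to 25, which is L ⇒ W
n=33: moves to 29(W), 26(W); every one is W ⇒ L
n=34: moves to 30(W), 27(W); every one is W ⇒ L
n=35: moves to 31(W), 28(W); every one is W ⇒ L
n=36: moves to 32(W), 29(W); every one is W ⇒ L
L entries with 0 ≤ n ≤ 36: n = 0, 1, 2, 3, 11, 12, 13, 14, 22, 23, 24, 25, 33, 34, 35, 36; that makes 16.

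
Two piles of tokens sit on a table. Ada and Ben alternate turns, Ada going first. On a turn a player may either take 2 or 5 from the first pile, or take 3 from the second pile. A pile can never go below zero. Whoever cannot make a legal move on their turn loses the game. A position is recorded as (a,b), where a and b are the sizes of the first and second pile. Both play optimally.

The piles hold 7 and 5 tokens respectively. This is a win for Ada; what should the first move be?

Move to (2,5).

Positions with no move are L. A position that does have a move is losing for the player to move precisely when every available move leads to a winning position for the opponent. Fill in the labels:
No move ever increases a pile, so every position that can arise here has a ≤ 7 and b ≤ 5; it is enough to label the cells with 0 ≤ a ≤ 7 and 0 ≤ b ≤ 5.
Every move lowers a or b (never raises either), so fill the grid row by row in increasing a, and left to right within a row: each cell's successors are then already labelled.
      b=0  b=1  b=2  b=3  b=4  b=5
a=0:    L    L    L    W    W    W
a=1:    L    L    L    W    W    W
a=2:    W    W    W    L    L    L
a=3:    W    W    W    L    L    L
a=4:    L    L    L    W    W    W
a=5:    W    W    W    W    W    W
a=6:    W    W    W    L    L    L
a=7:    L    L    L    W    W    W
Cells with no legal move (terminal, hence L): (0,0), (0,1), (0,2), (1,0), (1,1), (1,2).
The remaining L cells, each justified by listing all of its moves:
(2,3): L (options (0,3)(W), (2,0)(W) are all W)
(2,4): L (options (0,4)(W), (2,1)(W) are all W)
(2,5): L (options (0,5)(W), (2,2)(W) are all W)
(3,3): L (options (1,3)(W), (3,0)(W) are all W)
(3,4): L (options (1,4)(W), (3,1)(W) are all W)
(3,5): L (options (1,5)(W), (3,2)(W) are all W)
(4,0): L (sole option (2,0)(W) is W)
(4,1): L (sole option (2,1)(W) is W)
(4,2): L (sole option (2,2)(W) is W)
(6,3): L (options (4,3)(W), (1,3)(W), (6,0)(W) are all W)
(6,4): L (options (4,4)(W), (1,4)(W), (6,1)(W) are all W)
(6,5): L (options (4,5)(W), (1,5)(W), (6,2)(W) are all W)
(7,0): L (options (5,0)(W), (2,0)(W) are all W)
(7,1): L (options (5,1)(W), (2,1)(W) are all W)
(7,2): L (options (5,2)(W), (2,2)(W) are all W)
Every other cell has at least one move into one of the L cells above, so it is W.
From (7,5), the L positions reachable in one move are: (2,5), (7,2). Any move reaching one of these is winning.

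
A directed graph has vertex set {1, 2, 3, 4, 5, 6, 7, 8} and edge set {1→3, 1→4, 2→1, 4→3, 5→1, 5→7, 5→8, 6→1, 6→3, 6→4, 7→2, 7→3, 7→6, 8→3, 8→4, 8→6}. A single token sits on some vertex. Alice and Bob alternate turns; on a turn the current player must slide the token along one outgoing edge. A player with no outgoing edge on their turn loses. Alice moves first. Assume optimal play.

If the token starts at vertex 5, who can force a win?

Bob wins.

Work bottom-up. With no move the player to move loses. Otherwise the position is W if at least one move leads to an L position for the opponent, and L if every move leads to a W.
Every edge goes from a vertex to one that appears earlier in the order 3, 4, 1, 6, 8, 2, 7, 5, so processing vertices in that order labels each vertex after all of its successors.
3: no outgoing edge → L
4: can move to 3, which is L ⇒ W
1: can move to 3, which is L ⇒ W
6: can move to 3, which is L ⇒ W
8: can move to 3, which is L ⇒ W
2: the only move is to 1(W), a W ⇒ L
7: can move to 2, which is L ⇒ W
5: moves to 7(W), 8(W), 1(W); every one is W ⇒ L
The starting position 5 is L: whatever Alice does, the opponent receives a W position.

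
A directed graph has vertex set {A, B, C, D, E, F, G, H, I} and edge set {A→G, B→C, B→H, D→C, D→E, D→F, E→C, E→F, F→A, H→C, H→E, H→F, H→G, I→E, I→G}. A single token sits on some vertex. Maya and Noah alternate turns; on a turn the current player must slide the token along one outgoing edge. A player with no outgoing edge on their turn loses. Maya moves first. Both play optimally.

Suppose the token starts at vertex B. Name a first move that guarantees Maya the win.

Compute win/loss labels from the base case upward. A position with no move is L. Any other position is W if it can reach an L in one move, else L.
Every edge goes from a vertex to one that appears earlier in the order G, C, A, F, E, H, B, D, I, so processing vertices in that order labels each vertex after all of its successors.
G: no outgoing edge → L
C: no outgoing edge → L
A: reaches L-position G → W
F: only reaches A(W), which is W → L
E: reaches L-position F → W
H: reaches L-position F → W
B: reaches L-position C → W
D: reaches L-position F → W
I: reaches L-position G → W
From B, the L positions reachable in one move are: C.

Move to C.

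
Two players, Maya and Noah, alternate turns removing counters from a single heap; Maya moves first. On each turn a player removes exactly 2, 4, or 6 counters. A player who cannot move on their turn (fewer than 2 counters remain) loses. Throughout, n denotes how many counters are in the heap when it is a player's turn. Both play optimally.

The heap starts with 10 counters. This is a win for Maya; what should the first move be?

Remove 2, leaving 8.

Compute win/loss labels from the base case upward. A position with no move is L. Any other position is W if it can reach an L in one move, else L.
n=0: no move → L
n=1: no move → L
n=2: →0(L), so W
n=3: →1(L), so W
n=4: →0(L), so W
n=5: →1(L), so W
n=6: →0(L), so W
n=7: →1(L), so W
n=8: →6(W), 4(W), 2(W) — all W, so L
n=9: →7(W), 5(W), 3(W) — all W, so L
n=10: →8(L), so W
From 10, the L positions reachable in one move are: 8.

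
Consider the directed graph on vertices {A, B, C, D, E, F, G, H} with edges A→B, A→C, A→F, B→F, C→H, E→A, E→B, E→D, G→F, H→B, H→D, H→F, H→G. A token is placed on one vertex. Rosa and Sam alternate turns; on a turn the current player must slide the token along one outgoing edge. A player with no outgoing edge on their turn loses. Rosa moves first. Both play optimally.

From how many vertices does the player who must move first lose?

3

Classify positions by backward induction: terminal positions (no move available) are L. From any other position, the mover wins iff some move reaches an L.
Every edge goes from a vertex to one that appears earlier in the order D, F, G, B, H, C, A, E, so processing vertices in that order labels each vertex after all of its successors.
D: no outgoing edge → L
F: no outgoing edge → L
G: reaches L-position F → W
B: reaches L-position F → W
H: reaches L-position F → W
C: only reaches H(W), which is W → L
A: reaches L-position C → W
E: reaches L-position D → W
The L vertices are C, D, F; that is 3 in all.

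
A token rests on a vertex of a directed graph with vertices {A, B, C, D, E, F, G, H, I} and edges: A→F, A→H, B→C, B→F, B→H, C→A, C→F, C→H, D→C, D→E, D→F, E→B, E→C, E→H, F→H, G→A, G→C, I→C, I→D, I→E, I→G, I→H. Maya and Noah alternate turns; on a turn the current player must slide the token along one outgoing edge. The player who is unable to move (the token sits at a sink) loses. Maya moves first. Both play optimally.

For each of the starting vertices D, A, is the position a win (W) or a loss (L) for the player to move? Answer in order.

Positions with no move are L. A position that does have a move is losing for the player to move precisely when every available move leads to a winning position for the opponent. Fill in the labels:
Every edge goes from a vertex to one that appears earlier in the order H, F, A, C, B, E, G, D, I, so processing vertices in that order labels each vertex after all of its successors.
H: no outgoing edge → L
F: can move to H, which is L ⇒ W
A: can move to H, which is L ⇒ W
C: can move to H, which is L ⇒ W
B: can move to H, which is L ⇒ W
E: can move to H, which is L ⇒ W
G: moves to C(W), A(W); every one is W ⇒ L
D: moves to E(W), C(W), F(W); every one is W ⇒ L
I: can move to D, which is L ⇒ W

D: L, A: W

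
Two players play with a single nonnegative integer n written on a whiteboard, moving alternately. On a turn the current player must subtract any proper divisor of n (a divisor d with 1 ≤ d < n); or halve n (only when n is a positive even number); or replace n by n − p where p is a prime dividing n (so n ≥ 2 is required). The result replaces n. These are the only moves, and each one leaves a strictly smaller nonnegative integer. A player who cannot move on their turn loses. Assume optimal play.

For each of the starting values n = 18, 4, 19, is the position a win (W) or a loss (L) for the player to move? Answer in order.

Label each position W (a win for the player to move) or L (a loss). A position with no legal move is L; any other position is W exactly when some move reaches an L, and L when every move reaches a W.
n=0: no move → L
n=1: no move → L
n=2: →0(L), so W
n=3: →0(L), so W
n=4: →2(W), 3(W) — all W, so L
n=5: →0(L), so W
n=6: →4(L), so W
n=7: →0(L), so W
n=8: →4(L), so W
n=9: →6(W), 8(W) — all W, so L
n=10: →9(L), so W
n=11: →0(L), so W
n=12: →9(L), so W
n=13: →0(L), so W
n=14: →7(W), 12(W), 13(W) — all W, so L
n=15: →14(L), so W
n=16: →14(L), so W
n=17: →0(L), so W
n=18: →9(L), so W
n=19: →0(L), so W

18: W, 4: L, 19: W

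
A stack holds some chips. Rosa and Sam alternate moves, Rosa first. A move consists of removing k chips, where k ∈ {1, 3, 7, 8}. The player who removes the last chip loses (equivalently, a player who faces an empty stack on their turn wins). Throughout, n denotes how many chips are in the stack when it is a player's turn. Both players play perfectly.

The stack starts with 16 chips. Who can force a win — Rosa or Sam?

Build the W/L table. Terminal = W. A non-terminal position is W if it has a move to some L; otherwise it is L.
n=0: no move; the opponent has just taken the last chip and therefore loses → W
n=1: the only move is to 0(W), a W ⇒ L
n=2: can move to 1, which is L ⇒ W
n=3: moves to 2(W), 0(W); every one is W ⇒ L
n=4: can move to 3, which is L ⇒ W
n=5: moves to 4(W), 2(W); every one is W ⇒ L
n=6: can move to 5, which is L ⇒ W
n=7: moves to 6(W), 4(W), 0(W); every one is W ⇒ L
n=8: can move to 7, which is L ⇒ W
n=9: can move to 1, which is L ⇒ W
n=10: can move to 7, which is L ⇒ W
n=11: can move to 3, which is L ⇒ W
n=12: can move to 5, which is L ⇒ W
n=13: can move to 5, which is L ⇒ W
n=14: can move to 7, which is L ⇒ W
n=15: can move to 7, which is L ⇒ W
n=16: moves to 15(W), 13(W), 9(W), 8(W); every one is W ⇒ L
Every move from 16 reaches a W position, so the mover loses.

Sam wins.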